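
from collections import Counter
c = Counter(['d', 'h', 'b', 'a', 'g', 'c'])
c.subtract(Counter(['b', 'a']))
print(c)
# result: Counter({'d': 1, 'h': 1, 'g': 1, 'c': 1, 'b': 0, 'a': 0})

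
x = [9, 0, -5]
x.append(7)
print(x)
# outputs [9, 0, -5, 7]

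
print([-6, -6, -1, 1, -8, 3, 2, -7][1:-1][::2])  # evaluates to [-6, 1, 3]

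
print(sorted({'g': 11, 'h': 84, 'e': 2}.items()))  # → [('e', 2), ('g', 11), ('h', 84)]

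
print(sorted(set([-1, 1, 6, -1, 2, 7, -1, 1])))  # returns [-1, 1, 2, 6, 7]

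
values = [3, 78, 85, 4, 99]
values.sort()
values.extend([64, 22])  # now [3, 4, 78, 85, 99, 64, 22]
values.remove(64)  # [3, 4, 78, 85, 99, 22]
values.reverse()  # [22, 99, 85, 78, 4, 3]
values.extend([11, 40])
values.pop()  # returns 40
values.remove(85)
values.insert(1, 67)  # [22, 67, 99, 78, 4, 3, 11]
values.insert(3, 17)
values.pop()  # 11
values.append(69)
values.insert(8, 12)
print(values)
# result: [22, 67, 99, 17, 78, 4, 3, 69, 12]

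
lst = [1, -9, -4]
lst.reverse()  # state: [-4, -9, 1]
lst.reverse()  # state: [1, -9, -4]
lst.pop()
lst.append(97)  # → [1, -9, 97]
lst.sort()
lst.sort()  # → [-9, 1, 97]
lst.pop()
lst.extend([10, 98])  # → [-9, 1, 10, 98]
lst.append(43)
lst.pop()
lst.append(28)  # [-9, 1, 10, 98, 28]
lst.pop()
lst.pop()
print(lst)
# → [-9, 1, 10]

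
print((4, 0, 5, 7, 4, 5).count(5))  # 2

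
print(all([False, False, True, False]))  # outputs False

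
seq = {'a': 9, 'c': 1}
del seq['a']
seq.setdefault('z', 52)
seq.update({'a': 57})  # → {'c': 1, 'z': 52, 'a': 57}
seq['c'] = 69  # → {'c': 69, 'z': 52, 'a': 57}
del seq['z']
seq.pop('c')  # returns 69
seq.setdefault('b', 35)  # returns 35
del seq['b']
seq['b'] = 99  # {'a': 57, 'b': 99}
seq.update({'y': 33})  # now {'a': 57, 'b': 99, 'y': 33}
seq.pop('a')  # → 57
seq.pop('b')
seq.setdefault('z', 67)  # 67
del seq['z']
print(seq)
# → {'y': 33}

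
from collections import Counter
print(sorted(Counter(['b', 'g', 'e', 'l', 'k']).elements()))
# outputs ['b', 'e', 'g', 'k', 'l']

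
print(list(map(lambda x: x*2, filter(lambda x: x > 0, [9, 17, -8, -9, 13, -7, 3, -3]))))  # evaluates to [18, 34, 26, 6]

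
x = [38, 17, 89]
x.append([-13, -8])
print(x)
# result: [38, 17, 89, [-13, -8]]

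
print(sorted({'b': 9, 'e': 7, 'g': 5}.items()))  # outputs [('b', 9), ('e', 7), ('g', 5)]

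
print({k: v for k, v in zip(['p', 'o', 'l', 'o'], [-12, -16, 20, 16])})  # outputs {'p': -12, 'o': 16, 'l': 20}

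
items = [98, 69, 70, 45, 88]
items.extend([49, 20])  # [98, 69, 70, 45, 88, 49, 20]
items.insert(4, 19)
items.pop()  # 20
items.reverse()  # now [49, 88, 19, 45, 70, 69, 98]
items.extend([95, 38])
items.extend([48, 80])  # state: [49, 88, 19, 45, 70, 69, 98, 95, 38, 48, 80]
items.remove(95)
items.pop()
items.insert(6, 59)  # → [49, 88, 19, 45, 70, 69, 59, 98, 38, 48]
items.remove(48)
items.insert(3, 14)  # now [49, 88, 19, 14, 45, 70, 69, 59, 98, 38]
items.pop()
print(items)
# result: [49, 88, 19, 14, 45, 70, 69, 59, 98]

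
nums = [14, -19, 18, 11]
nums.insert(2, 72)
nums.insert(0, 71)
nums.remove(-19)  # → [71, 14, 72, 18, 11]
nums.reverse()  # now [11, 18, 72, 14, 71]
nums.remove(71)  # [11, 18, 72, 14]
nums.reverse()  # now [14, 72, 18, 11]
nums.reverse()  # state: [11, 18, 72, 14]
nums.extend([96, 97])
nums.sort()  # [11, 14, 18, 72, 96, 97]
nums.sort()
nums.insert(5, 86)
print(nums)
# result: [11, 14, 18, 72, 96, 86, 97]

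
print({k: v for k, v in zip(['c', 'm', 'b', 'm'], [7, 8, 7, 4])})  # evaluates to {'c': 7, 'm': 4, 'b': 7}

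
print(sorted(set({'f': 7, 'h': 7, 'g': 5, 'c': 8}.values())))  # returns [5, 7, 8]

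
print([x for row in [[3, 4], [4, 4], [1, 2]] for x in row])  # [3, 4, 4, 4, 1, 2]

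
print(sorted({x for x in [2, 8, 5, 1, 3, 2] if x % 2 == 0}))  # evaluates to [2, 8]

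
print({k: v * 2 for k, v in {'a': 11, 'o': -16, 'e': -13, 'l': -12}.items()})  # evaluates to {'a': 22, 'o': -32, 'e': -26, 'l': -24}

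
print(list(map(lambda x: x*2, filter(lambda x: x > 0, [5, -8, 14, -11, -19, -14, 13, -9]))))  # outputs [10, 28, 26]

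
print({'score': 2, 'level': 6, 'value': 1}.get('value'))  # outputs 1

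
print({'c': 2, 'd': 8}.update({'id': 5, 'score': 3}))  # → None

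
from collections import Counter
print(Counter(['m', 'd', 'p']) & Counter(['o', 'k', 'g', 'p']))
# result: Counter({'p': 1})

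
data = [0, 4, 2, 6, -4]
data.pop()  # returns -4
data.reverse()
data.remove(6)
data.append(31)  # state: [2, 4, 0, 31]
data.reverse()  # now [31, 0, 4, 2]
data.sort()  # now [0, 2, 4, 31]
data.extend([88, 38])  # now [0, 2, 4, 31, 88, 38]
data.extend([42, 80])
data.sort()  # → [0, 2, 4, 31, 38, 42, 80, 88]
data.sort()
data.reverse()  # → [88, 80, 42, 38, 31, 4, 2, 0]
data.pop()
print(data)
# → [88, 80, 42, 38, 31, 4, 2]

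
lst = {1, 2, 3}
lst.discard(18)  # {1, 2, 3}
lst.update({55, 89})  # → {1, 2, 3, 55, 89}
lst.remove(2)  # {1, 3, 55, 89}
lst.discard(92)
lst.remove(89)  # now {1, 3, 55}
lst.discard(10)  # {1, 3, 55}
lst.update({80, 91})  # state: {1, 3, 55, 80, 91}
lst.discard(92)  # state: {1, 3, 55, 80, 91}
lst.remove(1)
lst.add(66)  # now {3, 55, 66, 80, 91}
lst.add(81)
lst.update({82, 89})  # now {3, 55, 66, 80, 81, 82, 89, 91}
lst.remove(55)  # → {3, 66, 80, 81, 82, 89, 91}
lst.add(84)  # {3, 66, 80, 81, 82, 84, 89, 91}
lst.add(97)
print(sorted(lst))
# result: [3, 66, 80, 81, 82, 84, 89, 91, 97]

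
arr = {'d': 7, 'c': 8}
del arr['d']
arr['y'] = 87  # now {'c': 8, 'y': 87}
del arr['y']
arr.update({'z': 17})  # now {'c': 8, 'z': 17}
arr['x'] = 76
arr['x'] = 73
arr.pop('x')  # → 73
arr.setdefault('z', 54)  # 17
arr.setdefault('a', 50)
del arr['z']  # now {'c': 8, 'a': 50}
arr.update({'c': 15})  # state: {'c': 15, 'a': 50}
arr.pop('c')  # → 15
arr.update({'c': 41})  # {'a': 50, 'c': 41}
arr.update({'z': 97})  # {'a': 50, 'c': 41, 'z': 97}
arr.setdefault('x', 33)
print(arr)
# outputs {'a': 50, 'c': 41, 'z': 97, 'x': 33}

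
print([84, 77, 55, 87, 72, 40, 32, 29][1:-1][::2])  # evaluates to [77, 87, 40]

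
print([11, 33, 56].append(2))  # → None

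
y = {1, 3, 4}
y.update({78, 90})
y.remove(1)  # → {3, 4, 78, 90}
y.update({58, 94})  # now {3, 4, 58, 78, 90, 94}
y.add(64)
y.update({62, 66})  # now {3, 4, 58, 62, 64, 66, 78, 90, 94}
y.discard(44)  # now {3, 4, 58, 62, 64, 66, 78, 90, 94}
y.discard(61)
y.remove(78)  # {3, 4, 58, 62, 64, 66, 90, 94}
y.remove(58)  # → {3, 4, 62, 64, 66, 90, 94}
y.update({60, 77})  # {3, 4, 60, 62, 64, 66, 77, 90, 94}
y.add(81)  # {3, 4, 60, 62, 64, 66, 77, 81, 90, 94}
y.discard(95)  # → {3, 4, 60, 62, 64, 66, 77, 81, 90, 94}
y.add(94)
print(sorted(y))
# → [3, 4, 60, 62, 64, 66, 77, 81, 90, 94]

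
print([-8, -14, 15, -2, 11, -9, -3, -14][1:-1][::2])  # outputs [-14, -2, -9]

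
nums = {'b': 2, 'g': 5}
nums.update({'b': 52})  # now {'b': 52, 'g': 5}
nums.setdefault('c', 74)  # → 74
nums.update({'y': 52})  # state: {'b': 52, 'g': 5, 'c': 74, 'y': 52}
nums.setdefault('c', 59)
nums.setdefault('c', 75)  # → 74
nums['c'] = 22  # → {'b': 52, 'g': 5, 'c': 22, 'y': 52}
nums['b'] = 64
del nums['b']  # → {'g': 5, 'c': 22, 'y': 52}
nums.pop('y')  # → 52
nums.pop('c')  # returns 22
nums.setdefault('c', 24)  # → 24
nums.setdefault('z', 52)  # 52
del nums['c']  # {'g': 5, 'z': 52}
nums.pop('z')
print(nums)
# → {'g': 5}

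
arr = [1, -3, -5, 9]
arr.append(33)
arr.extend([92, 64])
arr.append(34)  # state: [1, -3, -5, 9, 33, 92, 64, 34]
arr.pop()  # 34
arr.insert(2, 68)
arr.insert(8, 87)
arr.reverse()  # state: [87, 64, 92, 33, 9, -5, 68, -3, 1]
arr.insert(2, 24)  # [87, 64, 24, 92, 33, 9, -5, 68, -3, 1]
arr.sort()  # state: [-5, -3, 1, 9, 24, 33, 64, 68, 87, 92]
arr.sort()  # [-5, -3, 1, 9, 24, 33, 64, 68, 87, 92]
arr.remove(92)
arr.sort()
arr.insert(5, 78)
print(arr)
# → [-5, -3, 1, 9, 24, 78, 33, 64, 68, 87]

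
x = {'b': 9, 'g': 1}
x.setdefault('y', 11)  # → 11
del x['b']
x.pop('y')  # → 11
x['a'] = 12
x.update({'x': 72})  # {'g': 1, 'a': 12, 'x': 72}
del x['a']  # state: {'g': 1, 'x': 72}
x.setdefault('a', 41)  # 41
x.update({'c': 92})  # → {'g': 1, 'x': 72, 'a': 41, 'c': 92}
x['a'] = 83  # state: {'g': 1, 'x': 72, 'a': 83, 'c': 92}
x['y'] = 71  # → {'g': 1, 'x': 72, 'a': 83, 'c': 92, 'y': 71}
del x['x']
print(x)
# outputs {'g': 1, 'a': 83, 'c': 92, 'y': 71}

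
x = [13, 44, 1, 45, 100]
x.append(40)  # [13, 44, 1, 45, 100, 40]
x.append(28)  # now [13, 44, 1, 45, 100, 40, 28]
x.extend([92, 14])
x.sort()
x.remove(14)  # [1, 13, 28, 40, 44, 45, 92, 100]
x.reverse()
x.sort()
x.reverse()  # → [100, 92, 45, 44, 40, 28, 13, 1]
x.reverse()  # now [1, 13, 28, 40, 44, 45, 92, 100]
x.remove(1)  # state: [13, 28, 40, 44, 45, 92, 100]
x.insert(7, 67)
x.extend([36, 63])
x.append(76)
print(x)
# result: [13, 28, 40, 44, 45, 92, 100, 67, 36, 63, 76]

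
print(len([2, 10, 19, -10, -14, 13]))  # 6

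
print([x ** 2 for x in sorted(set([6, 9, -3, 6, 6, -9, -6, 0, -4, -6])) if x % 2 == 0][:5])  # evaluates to [36, 16, 0, 36]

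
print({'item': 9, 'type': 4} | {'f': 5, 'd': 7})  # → {'item': 9, 'type': 4, 'f': 5, 'd': 7}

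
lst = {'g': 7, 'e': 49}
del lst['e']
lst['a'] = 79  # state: {'g': 7, 'a': 79}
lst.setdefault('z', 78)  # 78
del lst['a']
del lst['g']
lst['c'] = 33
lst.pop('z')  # 78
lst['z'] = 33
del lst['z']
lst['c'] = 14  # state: {'c': 14}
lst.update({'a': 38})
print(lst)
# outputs {'c': 14, 'a': 38}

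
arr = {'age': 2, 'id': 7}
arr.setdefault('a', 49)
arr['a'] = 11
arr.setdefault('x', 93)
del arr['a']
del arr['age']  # {'id': 7, 'x': 93}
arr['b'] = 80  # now {'id': 7, 'x': 93, 'b': 80}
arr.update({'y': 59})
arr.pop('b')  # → 80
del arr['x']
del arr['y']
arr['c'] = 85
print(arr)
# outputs {'id': 7, 'c': 85}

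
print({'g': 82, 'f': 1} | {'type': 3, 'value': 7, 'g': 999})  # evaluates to {'g': 999, 'f': 1, 'type': 3, 'value': 7}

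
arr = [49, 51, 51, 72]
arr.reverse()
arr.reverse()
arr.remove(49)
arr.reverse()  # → [72, 51, 51]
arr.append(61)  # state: [72, 51, 51, 61]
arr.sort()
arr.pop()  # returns 72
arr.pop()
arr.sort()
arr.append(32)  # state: [51, 51, 32]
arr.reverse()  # [32, 51, 51]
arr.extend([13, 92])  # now [32, 51, 51, 13, 92]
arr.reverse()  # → [92, 13, 51, 51, 32]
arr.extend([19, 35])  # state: [92, 13, 51, 51, 32, 19, 35]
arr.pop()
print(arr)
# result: [92, 13, 51, 51, 32, 19]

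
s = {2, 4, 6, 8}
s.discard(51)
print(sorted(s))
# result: [2, 4, 6, 8]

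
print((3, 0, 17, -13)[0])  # 3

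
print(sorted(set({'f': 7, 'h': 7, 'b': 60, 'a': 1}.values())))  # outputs [1, 7, 60]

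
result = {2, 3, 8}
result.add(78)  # {2, 3, 8, 78}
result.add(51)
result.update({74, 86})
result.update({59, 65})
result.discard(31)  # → {2, 3, 8, 51, 59, 65, 74, 78, 86}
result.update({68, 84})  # {2, 3, 8, 51, 59, 65, 68, 74, 78, 84, 86}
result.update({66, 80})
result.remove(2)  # {3, 8, 51, 59, 65, 66, 68, 74, 78, 80, 84, 86}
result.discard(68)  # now {3, 8, 51, 59, 65, 66, 74, 78, 80, 84, 86}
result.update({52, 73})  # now {3, 8, 51, 52, 59, 65, 66, 73, 74, 78, 80, 84, 86}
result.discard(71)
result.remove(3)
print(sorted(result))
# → [8, 51, 52, 59, 65, 66, 73, 74, 78, 80, 84, 86]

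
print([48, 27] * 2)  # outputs [48, 27, 48, 27]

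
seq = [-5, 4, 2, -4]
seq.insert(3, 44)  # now [-5, 4, 2, 44, -4]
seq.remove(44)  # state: [-5, 4, 2, -4]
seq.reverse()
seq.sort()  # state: [-5, -4, 2, 4]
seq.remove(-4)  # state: [-5, 2, 4]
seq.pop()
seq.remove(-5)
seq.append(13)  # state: [2, 13]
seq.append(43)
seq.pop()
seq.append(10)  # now [2, 13, 10]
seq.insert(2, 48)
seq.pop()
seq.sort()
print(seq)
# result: [2, 13, 48]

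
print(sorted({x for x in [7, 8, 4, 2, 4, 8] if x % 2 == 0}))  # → [2, 4, 8]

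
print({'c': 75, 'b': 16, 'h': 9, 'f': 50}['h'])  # 9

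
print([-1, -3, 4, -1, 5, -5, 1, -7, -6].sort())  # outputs None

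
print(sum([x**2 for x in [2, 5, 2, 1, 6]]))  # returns 70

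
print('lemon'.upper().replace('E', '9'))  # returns L9MON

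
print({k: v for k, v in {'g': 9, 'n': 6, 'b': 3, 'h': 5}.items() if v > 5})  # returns {'g': 9, 'n': 6}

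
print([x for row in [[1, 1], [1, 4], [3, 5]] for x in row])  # [1, 1, 1, 4, 3, 5]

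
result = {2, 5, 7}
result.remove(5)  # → {2, 7}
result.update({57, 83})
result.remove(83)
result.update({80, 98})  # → {2, 7, 57, 80, 98}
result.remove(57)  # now {2, 7, 80, 98}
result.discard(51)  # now {2, 7, 80, 98}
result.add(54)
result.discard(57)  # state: {2, 7, 54, 80, 98}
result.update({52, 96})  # {2, 7, 52, 54, 80, 96, 98}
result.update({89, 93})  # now {2, 7, 52, 54, 80, 89, 93, 96, 98}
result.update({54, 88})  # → {2, 7, 52, 54, 80, 88, 89, 93, 96, 98}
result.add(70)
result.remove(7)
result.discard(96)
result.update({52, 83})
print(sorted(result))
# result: [2, 52, 54, 70, 80, 83, 88, 89, 93, 98]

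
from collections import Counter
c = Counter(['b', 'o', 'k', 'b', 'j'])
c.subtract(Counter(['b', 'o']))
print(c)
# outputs Counter({'b': 1, 'k': 1, 'j': 1, 'o': 0})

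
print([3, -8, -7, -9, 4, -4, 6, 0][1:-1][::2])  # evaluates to [-8, -9, -4]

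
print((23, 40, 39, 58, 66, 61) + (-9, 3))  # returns (23, 40, 39, 58, 66, 61, -9, 3)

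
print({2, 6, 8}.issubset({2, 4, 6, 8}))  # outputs True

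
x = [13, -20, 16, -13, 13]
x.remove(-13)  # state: [13, -20, 16, 13]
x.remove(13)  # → [-20, 16, 13]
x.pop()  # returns 13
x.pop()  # 16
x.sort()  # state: [-20]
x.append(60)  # [-20, 60]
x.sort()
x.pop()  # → 60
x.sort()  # [-20]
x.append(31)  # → [-20, 31]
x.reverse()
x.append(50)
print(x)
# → [31, -20, 50]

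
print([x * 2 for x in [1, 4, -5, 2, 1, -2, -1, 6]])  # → [2, 8, -10, 4, 2, -4, -2, 12]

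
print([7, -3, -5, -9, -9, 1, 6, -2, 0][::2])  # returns [7, -5, -9, 6, 0]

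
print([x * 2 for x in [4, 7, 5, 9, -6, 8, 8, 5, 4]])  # [8, 14, 10, 18, -12, 16, 16, 10, 8]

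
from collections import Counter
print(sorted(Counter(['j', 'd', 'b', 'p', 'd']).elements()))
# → ['b', 'd', 'd', 'j', 'p']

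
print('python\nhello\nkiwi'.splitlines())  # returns ['python', 'hello', 'kiwi']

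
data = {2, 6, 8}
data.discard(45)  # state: {2, 6, 8}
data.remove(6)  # {2, 8}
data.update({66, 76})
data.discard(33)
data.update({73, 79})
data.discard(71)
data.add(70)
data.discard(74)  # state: {2, 8, 66, 70, 73, 76, 79}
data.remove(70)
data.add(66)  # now {2, 8, 66, 73, 76, 79}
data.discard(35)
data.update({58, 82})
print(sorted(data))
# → [2, 8, 58, 66, 73, 76, 79, 82]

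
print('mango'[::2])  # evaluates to mno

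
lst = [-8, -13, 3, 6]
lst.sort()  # [-13, -8, 3, 6]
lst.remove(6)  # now [-13, -8, 3]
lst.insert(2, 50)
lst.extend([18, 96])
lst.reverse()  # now [96, 18, 3, 50, -8, -13]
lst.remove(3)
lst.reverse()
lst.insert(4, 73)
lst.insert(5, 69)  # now [-13, -8, 50, 18, 73, 69, 96]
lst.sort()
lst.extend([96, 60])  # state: [-13, -8, 18, 50, 69, 73, 96, 96, 60]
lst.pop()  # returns 60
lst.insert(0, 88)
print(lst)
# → [88, -13, -8, 18, 50, 69, 73, 96, 96]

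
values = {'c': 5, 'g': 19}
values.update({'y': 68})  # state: {'c': 5, 'g': 19, 'y': 68}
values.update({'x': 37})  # {'c': 5, 'g': 19, 'y': 68, 'x': 37}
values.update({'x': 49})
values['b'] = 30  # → {'c': 5, 'g': 19, 'y': 68, 'x': 49, 'b': 30}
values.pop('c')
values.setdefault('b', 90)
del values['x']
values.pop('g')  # 19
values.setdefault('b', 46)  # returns 30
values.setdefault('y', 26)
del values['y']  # {'b': 30}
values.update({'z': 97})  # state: {'b': 30, 'z': 97}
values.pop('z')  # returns 97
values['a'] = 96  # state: {'b': 30, 'a': 96}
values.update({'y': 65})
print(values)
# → {'b': 30, 'a': 96, 'y': 65}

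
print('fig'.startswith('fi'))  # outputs True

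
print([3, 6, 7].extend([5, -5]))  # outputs None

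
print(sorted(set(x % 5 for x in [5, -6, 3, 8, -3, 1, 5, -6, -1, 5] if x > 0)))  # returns [0, 1, 3]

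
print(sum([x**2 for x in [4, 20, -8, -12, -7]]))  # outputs 673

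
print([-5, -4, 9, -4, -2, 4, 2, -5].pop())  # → -5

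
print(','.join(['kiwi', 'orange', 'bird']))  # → kiwi,orange,bird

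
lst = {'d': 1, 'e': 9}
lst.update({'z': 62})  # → {'d': 1, 'e': 9, 'z': 62}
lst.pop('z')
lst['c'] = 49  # {'d': 1, 'e': 9, 'c': 49}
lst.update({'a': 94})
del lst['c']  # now {'d': 1, 'e': 9, 'a': 94}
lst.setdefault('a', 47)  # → 94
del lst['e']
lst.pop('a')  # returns 94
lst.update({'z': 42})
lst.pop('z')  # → 42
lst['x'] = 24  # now {'d': 1, 'x': 24}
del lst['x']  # {'d': 1}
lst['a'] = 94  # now {'d': 1, 'a': 94}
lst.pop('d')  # 1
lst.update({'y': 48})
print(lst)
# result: {'a': 94, 'y': 48}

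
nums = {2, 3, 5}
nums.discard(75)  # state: {2, 3, 5}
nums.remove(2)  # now {3, 5}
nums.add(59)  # {3, 5, 59}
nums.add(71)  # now {3, 5, 59, 71}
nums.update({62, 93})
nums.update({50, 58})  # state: {3, 5, 50, 58, 59, 62, 71, 93}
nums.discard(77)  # {3, 5, 50, 58, 59, 62, 71, 93}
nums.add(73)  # {3, 5, 50, 58, 59, 62, 71, 73, 93}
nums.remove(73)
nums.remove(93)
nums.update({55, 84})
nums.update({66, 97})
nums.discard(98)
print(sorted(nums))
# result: [3, 5, 50, 55, 58, 59, 62, 66, 71, 84, 97]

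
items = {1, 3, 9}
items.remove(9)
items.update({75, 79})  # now {1, 3, 75, 79}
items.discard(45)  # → {1, 3, 75, 79}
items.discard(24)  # {1, 3, 75, 79}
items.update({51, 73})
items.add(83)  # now {1, 3, 51, 73, 75, 79, 83}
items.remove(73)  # {1, 3, 51, 75, 79, 83}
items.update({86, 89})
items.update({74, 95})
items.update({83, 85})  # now {1, 3, 51, 74, 75, 79, 83, 85, 86, 89, 95}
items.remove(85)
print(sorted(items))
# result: [1, 3, 51, 74, 75, 79, 83, 86, 89, 95]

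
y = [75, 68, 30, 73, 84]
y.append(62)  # [75, 68, 30, 73, 84, 62]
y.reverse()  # [62, 84, 73, 30, 68, 75]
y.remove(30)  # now [62, 84, 73, 68, 75]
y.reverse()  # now [75, 68, 73, 84, 62]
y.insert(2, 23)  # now [75, 68, 23, 73, 84, 62]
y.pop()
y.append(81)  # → [75, 68, 23, 73, 84, 81]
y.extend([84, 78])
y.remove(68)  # [75, 23, 73, 84, 81, 84, 78]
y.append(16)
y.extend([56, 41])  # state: [75, 23, 73, 84, 81, 84, 78, 16, 56, 41]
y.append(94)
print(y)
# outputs [75, 23, 73, 84, 81, 84, 78, 16, 56, 41, 94]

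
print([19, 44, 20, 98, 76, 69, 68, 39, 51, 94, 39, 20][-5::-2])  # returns [39, 69, 98, 44]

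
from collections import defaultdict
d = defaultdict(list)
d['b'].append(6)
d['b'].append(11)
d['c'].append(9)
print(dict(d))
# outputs {'b': [6, 11], 'c': [9]}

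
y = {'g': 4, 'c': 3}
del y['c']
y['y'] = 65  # {'g': 4, 'y': 65}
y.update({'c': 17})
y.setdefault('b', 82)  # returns 82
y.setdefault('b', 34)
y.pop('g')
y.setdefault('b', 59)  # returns 82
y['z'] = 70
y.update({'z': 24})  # {'y': 65, 'c': 17, 'b': 82, 'z': 24}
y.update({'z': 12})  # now {'y': 65, 'c': 17, 'b': 82, 'z': 12}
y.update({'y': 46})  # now {'y': 46, 'c': 17, 'b': 82, 'z': 12}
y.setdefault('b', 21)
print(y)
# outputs {'y': 46, 'c': 17, 'b': 82, 'z': 12}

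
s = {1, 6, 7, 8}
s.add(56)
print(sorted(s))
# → [1, 6, 7, 8, 56]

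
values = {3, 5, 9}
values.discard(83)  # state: {3, 5, 9}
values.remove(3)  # {5, 9}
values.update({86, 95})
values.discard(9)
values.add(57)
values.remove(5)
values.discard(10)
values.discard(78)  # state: {57, 86, 95}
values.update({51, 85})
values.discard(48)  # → {51, 57, 85, 86, 95}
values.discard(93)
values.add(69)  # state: {51, 57, 69, 85, 86, 95}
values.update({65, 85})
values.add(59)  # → {51, 57, 59, 65, 69, 85, 86, 95}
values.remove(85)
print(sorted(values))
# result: [51, 57, 59, 65, 69, 86, 95]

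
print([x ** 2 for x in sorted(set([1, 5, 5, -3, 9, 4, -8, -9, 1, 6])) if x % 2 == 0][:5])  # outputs [64, 16, 36]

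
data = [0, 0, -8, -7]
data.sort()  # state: [-8, -7, 0, 0]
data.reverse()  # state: [0, 0, -7, -8]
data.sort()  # [-8, -7, 0, 0]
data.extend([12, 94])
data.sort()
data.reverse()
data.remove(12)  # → [94, 0, 0, -7, -8]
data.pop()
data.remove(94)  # [0, 0, -7]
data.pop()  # -7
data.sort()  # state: [0, 0]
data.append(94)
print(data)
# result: [0, 0, 94]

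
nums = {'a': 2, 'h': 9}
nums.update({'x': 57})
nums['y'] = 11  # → {'a': 2, 'h': 9, 'x': 57, 'y': 11}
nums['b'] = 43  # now {'a': 2, 'h': 9, 'x': 57, 'y': 11, 'b': 43}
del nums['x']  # {'a': 2, 'h': 9, 'y': 11, 'b': 43}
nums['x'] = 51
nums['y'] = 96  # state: {'a': 2, 'h': 9, 'y': 96, 'b': 43, 'x': 51}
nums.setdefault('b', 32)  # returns 43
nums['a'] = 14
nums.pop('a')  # 14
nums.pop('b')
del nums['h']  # {'y': 96, 'x': 51}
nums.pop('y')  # 96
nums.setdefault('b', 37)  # 37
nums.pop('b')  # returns 37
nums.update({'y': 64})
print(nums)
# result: {'x': 51, 'y': 64}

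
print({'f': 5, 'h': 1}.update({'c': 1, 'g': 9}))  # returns None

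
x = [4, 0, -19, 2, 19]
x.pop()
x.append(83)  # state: [4, 0, -19, 2, 83]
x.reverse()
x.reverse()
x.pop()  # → 83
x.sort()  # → [-19, 0, 2, 4]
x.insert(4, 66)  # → [-19, 0, 2, 4, 66]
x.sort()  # [-19, 0, 2, 4, 66]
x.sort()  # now [-19, 0, 2, 4, 66]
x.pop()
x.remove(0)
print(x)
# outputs [-19, 2, 4]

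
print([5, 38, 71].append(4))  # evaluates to None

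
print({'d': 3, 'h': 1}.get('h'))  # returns 1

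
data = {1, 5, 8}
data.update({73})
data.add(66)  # {1, 5, 8, 66, 73}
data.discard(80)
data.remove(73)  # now {1, 5, 8, 66}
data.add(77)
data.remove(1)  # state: {5, 8, 66, 77}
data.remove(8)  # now {5, 66, 77}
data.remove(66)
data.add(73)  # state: {5, 73, 77}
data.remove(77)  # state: {5, 73}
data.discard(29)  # {5, 73}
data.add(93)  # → {5, 73, 93}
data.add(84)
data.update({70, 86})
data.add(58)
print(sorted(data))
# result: [5, 58, 70, 73, 84, 86, 93]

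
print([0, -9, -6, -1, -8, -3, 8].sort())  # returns None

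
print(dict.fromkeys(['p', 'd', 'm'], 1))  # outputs {'p': 1, 'd': 1, 'm': 1}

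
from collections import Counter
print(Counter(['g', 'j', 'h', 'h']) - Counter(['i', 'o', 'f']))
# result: Counter({'h': 2, 'g': 1, 'j': 1})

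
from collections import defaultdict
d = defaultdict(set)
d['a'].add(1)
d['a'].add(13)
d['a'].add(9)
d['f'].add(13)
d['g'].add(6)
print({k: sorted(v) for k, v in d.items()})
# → {'a': [1, 9, 13], 'f': [13], 'g': [6]}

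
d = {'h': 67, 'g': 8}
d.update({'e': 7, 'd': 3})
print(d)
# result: {'h': 67, 'g': 8, 'e': 7, 'd': 3}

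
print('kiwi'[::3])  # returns ki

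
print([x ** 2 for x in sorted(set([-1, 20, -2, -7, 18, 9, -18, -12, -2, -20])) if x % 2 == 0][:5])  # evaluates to [400, 324, 144, 4, 324]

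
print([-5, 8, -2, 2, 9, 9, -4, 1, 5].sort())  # None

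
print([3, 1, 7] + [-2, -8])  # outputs [3, 1, 7, -2, -8]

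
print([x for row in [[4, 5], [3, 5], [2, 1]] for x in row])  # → [4, 5, 3, 5, 2, 1]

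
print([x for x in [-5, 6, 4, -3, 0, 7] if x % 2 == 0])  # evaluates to [6, 4, 0]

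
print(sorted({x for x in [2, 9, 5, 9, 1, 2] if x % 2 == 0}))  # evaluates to [2]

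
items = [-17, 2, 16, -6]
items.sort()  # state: [-17, -6, 2, 16]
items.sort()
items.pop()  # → 16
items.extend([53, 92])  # [-17, -6, 2, 53, 92]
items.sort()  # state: [-17, -6, 2, 53, 92]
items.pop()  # 92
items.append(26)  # [-17, -6, 2, 53, 26]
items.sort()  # [-17, -6, 2, 26, 53]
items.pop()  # 53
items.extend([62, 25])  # [-17, -6, 2, 26, 62, 25]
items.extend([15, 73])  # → [-17, -6, 2, 26, 62, 25, 15, 73]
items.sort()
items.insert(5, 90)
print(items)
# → [-17, -6, 2, 15, 25, 90, 26, 62, 73]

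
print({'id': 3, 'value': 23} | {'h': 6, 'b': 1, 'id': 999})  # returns {'id': 999, 'value': 23, 'h': 6, 'b': 1}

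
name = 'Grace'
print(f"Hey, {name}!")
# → Hey, Grace!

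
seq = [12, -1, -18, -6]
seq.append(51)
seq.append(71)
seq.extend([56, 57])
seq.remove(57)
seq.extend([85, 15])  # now [12, -1, -18, -6, 51, 71, 56, 85, 15]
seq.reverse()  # [15, 85, 56, 71, 51, -6, -18, -1, 12]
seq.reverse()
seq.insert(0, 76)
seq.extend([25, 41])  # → [76, 12, -1, -18, -6, 51, 71, 56, 85, 15, 25, 41]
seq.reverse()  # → [41, 25, 15, 85, 56, 71, 51, -6, -18, -1, 12, 76]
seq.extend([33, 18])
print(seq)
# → [41, 25, 15, 85, 56, 71, 51, -6, -18, -1, 12, 76, 33, 18]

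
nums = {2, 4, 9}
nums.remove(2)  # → {4, 9}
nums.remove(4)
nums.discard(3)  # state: {9}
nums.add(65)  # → {9, 65}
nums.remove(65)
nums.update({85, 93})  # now {9, 85, 93}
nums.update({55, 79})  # {9, 55, 79, 85, 93}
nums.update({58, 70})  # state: {9, 55, 58, 70, 79, 85, 93}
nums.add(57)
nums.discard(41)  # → {9, 55, 57, 58, 70, 79, 85, 93}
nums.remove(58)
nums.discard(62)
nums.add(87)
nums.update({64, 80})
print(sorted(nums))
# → [9, 55, 57, 64, 70, 79, 80, 85, 87, 93]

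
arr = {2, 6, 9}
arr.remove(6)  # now {2, 9}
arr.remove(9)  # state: {2}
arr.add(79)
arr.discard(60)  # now {2, 79}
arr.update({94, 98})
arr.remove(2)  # {79, 94, 98}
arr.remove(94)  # {79, 98}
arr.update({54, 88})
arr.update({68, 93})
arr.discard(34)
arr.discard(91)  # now {54, 68, 79, 88, 93, 98}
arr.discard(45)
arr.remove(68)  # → {54, 79, 88, 93, 98}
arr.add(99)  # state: {54, 79, 88, 93, 98, 99}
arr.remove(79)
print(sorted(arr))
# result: [54, 88, 93, 98, 99]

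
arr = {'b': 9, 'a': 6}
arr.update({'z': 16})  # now {'b': 9, 'a': 6, 'z': 16}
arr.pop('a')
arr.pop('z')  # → 16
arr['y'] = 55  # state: {'b': 9, 'y': 55}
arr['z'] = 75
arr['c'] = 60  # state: {'b': 9, 'y': 55, 'z': 75, 'c': 60}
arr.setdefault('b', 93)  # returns 9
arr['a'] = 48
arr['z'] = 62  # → {'b': 9, 'y': 55, 'z': 62, 'c': 60, 'a': 48}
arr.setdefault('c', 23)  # 60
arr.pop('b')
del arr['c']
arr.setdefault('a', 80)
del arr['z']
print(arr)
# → {'y': 55, 'a': 48}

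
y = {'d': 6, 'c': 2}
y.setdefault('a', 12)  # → 12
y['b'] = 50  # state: {'d': 6, 'c': 2, 'a': 12, 'b': 50}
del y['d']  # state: {'c': 2, 'a': 12, 'b': 50}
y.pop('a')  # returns 12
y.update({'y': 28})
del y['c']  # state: {'b': 50, 'y': 28}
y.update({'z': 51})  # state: {'b': 50, 'y': 28, 'z': 51}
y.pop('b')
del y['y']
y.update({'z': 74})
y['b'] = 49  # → {'z': 74, 'b': 49}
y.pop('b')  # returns 49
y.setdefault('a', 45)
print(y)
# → {'z': 74, 'a': 45}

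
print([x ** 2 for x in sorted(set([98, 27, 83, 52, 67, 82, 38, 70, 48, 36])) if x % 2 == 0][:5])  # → [1296, 1444, 2304, 2704, 4900]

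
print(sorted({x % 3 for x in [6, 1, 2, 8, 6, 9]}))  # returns [0, 1, 2]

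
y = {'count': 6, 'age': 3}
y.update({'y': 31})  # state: {'count': 6, 'age': 3, 'y': 31}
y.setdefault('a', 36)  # 36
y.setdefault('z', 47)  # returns 47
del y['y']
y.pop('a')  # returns 36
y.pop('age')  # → 3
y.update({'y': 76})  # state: {'count': 6, 'z': 47, 'y': 76}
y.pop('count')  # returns 6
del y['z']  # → {'y': 76}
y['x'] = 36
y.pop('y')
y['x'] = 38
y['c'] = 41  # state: {'x': 38, 'c': 41}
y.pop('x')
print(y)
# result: {'c': 41}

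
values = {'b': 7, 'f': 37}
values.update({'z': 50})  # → {'b': 7, 'f': 37, 'z': 50}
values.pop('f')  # 37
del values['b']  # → {'z': 50}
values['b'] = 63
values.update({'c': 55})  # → {'z': 50, 'b': 63, 'c': 55}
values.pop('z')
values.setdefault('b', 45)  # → 63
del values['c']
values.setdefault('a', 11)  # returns 11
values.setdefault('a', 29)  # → 11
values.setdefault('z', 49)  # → 49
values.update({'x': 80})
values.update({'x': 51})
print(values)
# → {'b': 63, 'a': 11, 'z': 49, 'x': 51}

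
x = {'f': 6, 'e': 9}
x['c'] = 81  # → {'f': 6, 'e': 9, 'c': 81}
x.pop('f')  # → 6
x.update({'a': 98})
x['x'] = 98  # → {'e': 9, 'c': 81, 'a': 98, 'x': 98}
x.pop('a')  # 98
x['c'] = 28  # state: {'e': 9, 'c': 28, 'x': 98}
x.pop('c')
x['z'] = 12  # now {'e': 9, 'x': 98, 'z': 12}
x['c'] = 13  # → {'e': 9, 'x': 98, 'z': 12, 'c': 13}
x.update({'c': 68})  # {'e': 9, 'x': 98, 'z': 12, 'c': 68}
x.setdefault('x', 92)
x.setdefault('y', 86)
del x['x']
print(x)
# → {'e': 9, 'z': 12, 'c': 68, 'y': 86}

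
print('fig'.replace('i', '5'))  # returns f5g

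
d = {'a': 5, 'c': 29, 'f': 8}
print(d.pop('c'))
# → 29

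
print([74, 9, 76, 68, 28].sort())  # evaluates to None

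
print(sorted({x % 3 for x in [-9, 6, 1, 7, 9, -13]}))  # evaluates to [0, 1, 2]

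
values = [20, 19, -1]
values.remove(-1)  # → [20, 19]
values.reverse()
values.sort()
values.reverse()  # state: [20, 19]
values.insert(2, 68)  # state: [20, 19, 68]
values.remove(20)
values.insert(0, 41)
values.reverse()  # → [68, 19, 41]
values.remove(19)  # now [68, 41]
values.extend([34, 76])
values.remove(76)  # [68, 41, 34]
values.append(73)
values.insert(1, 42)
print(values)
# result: [68, 42, 41, 34, 73]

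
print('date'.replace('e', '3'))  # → dat3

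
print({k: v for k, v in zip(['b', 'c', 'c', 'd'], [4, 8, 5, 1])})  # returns {'b': 4, 'c': 5, 'd': 1}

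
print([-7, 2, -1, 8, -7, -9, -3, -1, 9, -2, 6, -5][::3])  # [-7, 8, -3, -2]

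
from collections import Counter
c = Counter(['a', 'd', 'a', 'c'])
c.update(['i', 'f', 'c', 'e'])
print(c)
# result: Counter({'a': 2, 'c': 2, 'd': 1, 'i': 1, 'f': 1, 'e': 1})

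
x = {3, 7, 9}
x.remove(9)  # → {3, 7}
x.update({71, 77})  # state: {3, 7, 71, 77}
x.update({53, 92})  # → {3, 7, 53, 71, 77, 92}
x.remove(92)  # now {3, 7, 53, 71, 77}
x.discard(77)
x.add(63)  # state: {3, 7, 53, 63, 71}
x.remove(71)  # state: {3, 7, 53, 63}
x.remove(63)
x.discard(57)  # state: {3, 7, 53}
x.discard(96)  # {3, 7, 53}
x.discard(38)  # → {3, 7, 53}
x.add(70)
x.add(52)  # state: {3, 7, 52, 53, 70}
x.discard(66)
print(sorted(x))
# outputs [3, 7, 52, 53, 70]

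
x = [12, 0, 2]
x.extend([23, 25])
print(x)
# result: [12, 0, 2, 23, 25]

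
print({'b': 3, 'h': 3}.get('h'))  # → 3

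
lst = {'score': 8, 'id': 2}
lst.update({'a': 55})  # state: {'score': 8, 'id': 2, 'a': 55}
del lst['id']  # {'score': 8, 'a': 55}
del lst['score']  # {'a': 55}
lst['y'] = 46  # {'a': 55, 'y': 46}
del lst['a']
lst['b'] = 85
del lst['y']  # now {'b': 85}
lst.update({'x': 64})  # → {'b': 85, 'x': 64}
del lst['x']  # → {'b': 85}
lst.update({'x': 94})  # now {'b': 85, 'x': 94}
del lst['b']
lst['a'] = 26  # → {'x': 94, 'a': 26}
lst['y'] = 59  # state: {'x': 94, 'a': 26, 'y': 59}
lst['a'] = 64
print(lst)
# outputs {'x': 94, 'a': 64, 'y': 59}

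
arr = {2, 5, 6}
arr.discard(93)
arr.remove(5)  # {2, 6}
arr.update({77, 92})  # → {2, 6, 77, 92}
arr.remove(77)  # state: {2, 6, 92}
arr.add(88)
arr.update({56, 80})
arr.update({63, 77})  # {2, 6, 56, 63, 77, 80, 88, 92}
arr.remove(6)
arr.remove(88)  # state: {2, 56, 63, 77, 80, 92}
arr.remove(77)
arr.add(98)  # {2, 56, 63, 80, 92, 98}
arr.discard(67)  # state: {2, 56, 63, 80, 92, 98}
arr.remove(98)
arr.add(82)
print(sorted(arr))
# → [2, 56, 63, 80, 82, 92]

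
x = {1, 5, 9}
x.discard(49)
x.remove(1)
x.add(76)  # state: {5, 9, 76}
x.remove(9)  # {5, 76}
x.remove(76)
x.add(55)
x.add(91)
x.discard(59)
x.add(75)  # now {5, 55, 75, 91}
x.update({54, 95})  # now {5, 54, 55, 75, 91, 95}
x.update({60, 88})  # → {5, 54, 55, 60, 75, 88, 91, 95}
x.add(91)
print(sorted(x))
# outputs [5, 54, 55, 60, 75, 88, 91, 95]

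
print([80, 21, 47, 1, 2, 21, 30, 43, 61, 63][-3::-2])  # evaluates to [43, 21, 1, 21]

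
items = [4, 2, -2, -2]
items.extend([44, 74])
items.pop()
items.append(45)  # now [4, 2, -2, -2, 44, 45]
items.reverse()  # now [45, 44, -2, -2, 2, 4]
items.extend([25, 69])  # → [45, 44, -2, -2, 2, 4, 25, 69]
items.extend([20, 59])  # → [45, 44, -2, -2, 2, 4, 25, 69, 20, 59]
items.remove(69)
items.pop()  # 59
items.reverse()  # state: [20, 25, 4, 2, -2, -2, 44, 45]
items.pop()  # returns 45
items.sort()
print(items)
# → [-2, -2, 2, 4, 20, 25, 44]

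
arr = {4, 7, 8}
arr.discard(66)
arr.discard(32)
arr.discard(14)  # {4, 7, 8}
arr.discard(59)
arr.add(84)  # {4, 7, 8, 84}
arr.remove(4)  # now {7, 8, 84}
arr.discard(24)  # {7, 8, 84}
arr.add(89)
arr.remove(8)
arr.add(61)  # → {7, 61, 84, 89}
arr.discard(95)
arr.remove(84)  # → {7, 61, 89}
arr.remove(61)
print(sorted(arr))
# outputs [7, 89]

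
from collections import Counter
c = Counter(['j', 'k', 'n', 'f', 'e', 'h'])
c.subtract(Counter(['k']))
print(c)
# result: Counter({'j': 1, 'n': 1, 'f': 1, 'e': 1, 'h': 1, 'k': 0})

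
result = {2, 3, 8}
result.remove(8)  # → {2, 3}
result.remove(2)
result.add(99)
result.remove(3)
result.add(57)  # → {57, 99}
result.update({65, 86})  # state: {57, 65, 86, 99}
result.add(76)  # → {57, 65, 76, 86, 99}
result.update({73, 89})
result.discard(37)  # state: {57, 65, 73, 76, 86, 89, 99}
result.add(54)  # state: {54, 57, 65, 73, 76, 86, 89, 99}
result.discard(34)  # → {54, 57, 65, 73, 76, 86, 89, 99}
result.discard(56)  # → {54, 57, 65, 73, 76, 86, 89, 99}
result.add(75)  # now {54, 57, 65, 73, 75, 76, 86, 89, 99}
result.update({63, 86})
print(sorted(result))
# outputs [54, 57, 63, 65, 73, 75, 76, 86, 89, 99]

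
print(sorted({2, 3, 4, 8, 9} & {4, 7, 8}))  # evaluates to [4, 8]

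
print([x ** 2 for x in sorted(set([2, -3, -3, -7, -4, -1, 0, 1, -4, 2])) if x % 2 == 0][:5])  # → [16, 0, 4]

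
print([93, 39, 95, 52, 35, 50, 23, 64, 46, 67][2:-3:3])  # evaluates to [95, 50]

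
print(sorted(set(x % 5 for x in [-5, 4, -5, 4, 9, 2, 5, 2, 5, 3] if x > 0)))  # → [0, 2, 3, 4]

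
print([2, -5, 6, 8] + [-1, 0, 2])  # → [2, -5, 6, 8, -1, 0, 2]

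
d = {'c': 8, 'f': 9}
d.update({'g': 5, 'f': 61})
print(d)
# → {'c': 8, 'f': 61, 'g': 5}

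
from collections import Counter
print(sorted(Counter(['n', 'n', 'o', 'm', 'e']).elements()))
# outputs ['e', 'm', 'n', 'n', 'o']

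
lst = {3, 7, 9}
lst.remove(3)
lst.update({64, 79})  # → {7, 9, 64, 79}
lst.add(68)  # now {7, 9, 64, 68, 79}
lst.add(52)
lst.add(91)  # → {7, 9, 52, 64, 68, 79, 91}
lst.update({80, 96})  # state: {7, 9, 52, 64, 68, 79, 80, 91, 96}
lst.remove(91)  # {7, 9, 52, 64, 68, 79, 80, 96}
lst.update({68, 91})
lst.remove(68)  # {7, 9, 52, 64, 79, 80, 91, 96}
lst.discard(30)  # {7, 9, 52, 64, 79, 80, 91, 96}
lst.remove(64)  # {7, 9, 52, 79, 80, 91, 96}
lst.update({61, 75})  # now {7, 9, 52, 61, 75, 79, 80, 91, 96}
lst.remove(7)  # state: {9, 52, 61, 75, 79, 80, 91, 96}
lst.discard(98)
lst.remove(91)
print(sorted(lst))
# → [9, 52, 61, 75, 79, 80, 96]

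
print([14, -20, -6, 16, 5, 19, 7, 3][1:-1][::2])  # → [-20, 16, 19]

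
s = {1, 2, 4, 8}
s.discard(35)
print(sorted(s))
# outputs [1, 2, 4, 8]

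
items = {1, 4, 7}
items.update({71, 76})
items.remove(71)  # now {1, 4, 7, 76}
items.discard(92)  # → {1, 4, 7, 76}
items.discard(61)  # {1, 4, 7, 76}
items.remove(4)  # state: {1, 7, 76}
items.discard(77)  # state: {1, 7, 76}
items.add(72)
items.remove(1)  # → {7, 72, 76}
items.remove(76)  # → {7, 72}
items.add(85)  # {7, 72, 85}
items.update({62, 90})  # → {7, 62, 72, 85, 90}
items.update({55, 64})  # {7, 55, 62, 64, 72, 85, 90}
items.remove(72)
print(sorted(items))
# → [7, 55, 62, 64, 85, 90]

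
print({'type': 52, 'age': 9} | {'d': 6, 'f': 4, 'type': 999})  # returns {'type': 999, 'age': 9, 'd': 6, 'f': 4}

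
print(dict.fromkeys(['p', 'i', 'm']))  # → {'p': None, 'i': None, 'm': None}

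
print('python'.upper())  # PYTHON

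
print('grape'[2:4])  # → ap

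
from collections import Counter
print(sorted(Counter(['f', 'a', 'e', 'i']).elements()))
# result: ['a', 'e', 'f', 'i']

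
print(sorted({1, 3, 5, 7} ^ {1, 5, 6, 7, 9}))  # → [3, 6, 9]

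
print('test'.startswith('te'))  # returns True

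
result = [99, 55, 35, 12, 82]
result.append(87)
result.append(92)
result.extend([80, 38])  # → [99, 55, 35, 12, 82, 87, 92, 80, 38]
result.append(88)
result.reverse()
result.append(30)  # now [88, 38, 80, 92, 87, 82, 12, 35, 55, 99, 30]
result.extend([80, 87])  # [88, 38, 80, 92, 87, 82, 12, 35, 55, 99, 30, 80, 87]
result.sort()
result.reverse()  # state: [99, 92, 88, 87, 87, 82, 80, 80, 55, 38, 35, 30, 12]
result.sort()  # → [12, 30, 35, 38, 55, 80, 80, 82, 87, 87, 88, 92, 99]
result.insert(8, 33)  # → [12, 30, 35, 38, 55, 80, 80, 82, 33, 87, 87, 88, 92, 99]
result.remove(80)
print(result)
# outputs [12, 30, 35, 38, 55, 80, 82, 33, 87, 87, 88, 92, 99]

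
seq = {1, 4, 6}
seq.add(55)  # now {1, 4, 6, 55}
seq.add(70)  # {1, 4, 6, 55, 70}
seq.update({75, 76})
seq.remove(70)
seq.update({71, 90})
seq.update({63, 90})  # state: {1, 4, 6, 55, 63, 71, 75, 76, 90}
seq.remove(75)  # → {1, 4, 6, 55, 63, 71, 76, 90}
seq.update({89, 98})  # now {1, 4, 6, 55, 63, 71, 76, 89, 90, 98}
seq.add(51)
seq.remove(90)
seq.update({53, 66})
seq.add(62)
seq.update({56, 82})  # {1, 4, 6, 51, 53, 55, 56, 62, 63, 66, 71, 76, 82, 89, 98}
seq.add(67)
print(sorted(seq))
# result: [1, 4, 6, 51, 53, 55, 56, 62, 63, 66, 67, 71, 76, 82, 89, 98]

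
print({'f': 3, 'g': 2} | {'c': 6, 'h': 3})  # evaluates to {'f': 3, 'g': 2, 'c': 6, 'h': 3}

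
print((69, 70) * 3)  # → (69, 70, 69, 70, 69, 70)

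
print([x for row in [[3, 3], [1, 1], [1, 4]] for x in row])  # [3, 3, 1, 1, 1, 4]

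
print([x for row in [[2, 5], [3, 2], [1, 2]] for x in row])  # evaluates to [2, 5, 3, 2, 1, 2]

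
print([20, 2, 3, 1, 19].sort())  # None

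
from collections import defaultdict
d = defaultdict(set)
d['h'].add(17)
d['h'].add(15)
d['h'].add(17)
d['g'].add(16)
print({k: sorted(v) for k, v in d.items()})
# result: {'h': [15, 17], 'g': [16]}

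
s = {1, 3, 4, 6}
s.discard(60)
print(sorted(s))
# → [1, 3, 4, 6]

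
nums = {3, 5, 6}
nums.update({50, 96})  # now {3, 5, 6, 50, 96}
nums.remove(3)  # {5, 6, 50, 96}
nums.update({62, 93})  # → {5, 6, 50, 62, 93, 96}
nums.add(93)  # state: {5, 6, 50, 62, 93, 96}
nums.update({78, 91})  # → {5, 6, 50, 62, 78, 91, 93, 96}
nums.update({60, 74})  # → {5, 6, 50, 60, 62, 74, 78, 91, 93, 96}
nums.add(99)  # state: {5, 6, 50, 60, 62, 74, 78, 91, 93, 96, 99}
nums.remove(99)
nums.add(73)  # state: {5, 6, 50, 60, 62, 73, 74, 78, 91, 93, 96}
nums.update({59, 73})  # {5, 6, 50, 59, 60, 62, 73, 74, 78, 91, 93, 96}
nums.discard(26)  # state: {5, 6, 50, 59, 60, 62, 73, 74, 78, 91, 93, 96}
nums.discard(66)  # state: {5, 6, 50, 59, 60, 62, 73, 74, 78, 91, 93, 96}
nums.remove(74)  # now {5, 6, 50, 59, 60, 62, 73, 78, 91, 93, 96}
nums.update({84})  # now {5, 6, 50, 59, 60, 62, 73, 78, 84, 91, 93, 96}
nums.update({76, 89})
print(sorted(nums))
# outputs [5, 6, 50, 59, 60, 62, 73, 76, 78, 84, 89, 91, 93, 96]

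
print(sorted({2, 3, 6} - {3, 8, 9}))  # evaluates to [2, 6]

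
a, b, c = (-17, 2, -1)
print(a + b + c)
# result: -16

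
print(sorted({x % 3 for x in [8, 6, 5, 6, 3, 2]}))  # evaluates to [0, 2]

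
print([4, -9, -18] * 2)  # [4, -9, -18, 4, -9, -18]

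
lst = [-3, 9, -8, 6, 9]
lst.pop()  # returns 9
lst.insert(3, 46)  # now [-3, 9, -8, 46, 6]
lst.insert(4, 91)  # [-3, 9, -8, 46, 91, 6]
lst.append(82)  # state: [-3, 9, -8, 46, 91, 6, 82]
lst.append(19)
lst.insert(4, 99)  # [-3, 9, -8, 46, 99, 91, 6, 82, 19]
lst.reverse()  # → [19, 82, 6, 91, 99, 46, -8, 9, -3]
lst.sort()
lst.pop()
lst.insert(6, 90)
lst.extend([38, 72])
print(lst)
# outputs [-8, -3, 6, 9, 19, 46, 90, 82, 91, 38, 72]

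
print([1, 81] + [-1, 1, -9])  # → [1, 81, -1, 1, -9]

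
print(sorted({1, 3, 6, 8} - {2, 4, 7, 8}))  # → [1, 3, 6]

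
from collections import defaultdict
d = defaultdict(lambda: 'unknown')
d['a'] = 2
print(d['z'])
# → unknown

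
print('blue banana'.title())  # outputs Blue Banana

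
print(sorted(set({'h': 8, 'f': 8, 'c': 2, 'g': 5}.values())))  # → [2, 5, 8]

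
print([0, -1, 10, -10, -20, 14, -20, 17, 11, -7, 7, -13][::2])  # [0, 10, -20, -20, 11, 7]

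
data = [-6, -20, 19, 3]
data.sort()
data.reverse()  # [19, 3, -6, -20]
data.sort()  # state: [-20, -6, 3, 19]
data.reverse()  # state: [19, 3, -6, -20]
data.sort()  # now [-20, -6, 3, 19]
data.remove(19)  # [-20, -6, 3]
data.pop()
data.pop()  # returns -6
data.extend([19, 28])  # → [-20, 19, 28]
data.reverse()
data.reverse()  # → [-20, 19, 28]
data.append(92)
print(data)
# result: [-20, 19, 28, 92]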